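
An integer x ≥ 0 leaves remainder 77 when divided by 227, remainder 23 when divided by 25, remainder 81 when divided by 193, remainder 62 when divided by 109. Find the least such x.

70607973

The moduli are pairwise coprime; N = 227·25·193·109 = 119384975.
N/227 = 525925; 525925 ≡ 193 (mod 227); 193·20 ≡ 1, so inverse 20.
N/25 = 4775399; 4775399 ≡ 24 (mod 25); 24·24 ≡ 1, so inverse 24.
N/193 = 618575; 618575 ≡ 10 (mod 193); 10·58 ≡ 1, so inverse 58.
N/109 = 1095275; 1095275 ≡ 43 (mod 109); 43·71 ≡ 1, so inverse 71.
x ≡ 77·525925·20 + 23·4775399·24 + 81·618575·58 + 62·1095275·71 = 11173410648.
11173410648 mod 119384975 = 70607973.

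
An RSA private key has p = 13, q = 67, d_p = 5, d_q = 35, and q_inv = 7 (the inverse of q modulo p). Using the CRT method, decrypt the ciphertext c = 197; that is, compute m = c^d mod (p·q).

m₁ = c^(d_p) mod p: c ≡ 2 (mod 13), and 2^5 mod 13 = 6.
m₂ = c^(d_q) mod q: c ≡ 63 (mod 67), and 63^35 mod 67 = 51.
h = q_inv·(m₁ − m₂) mod p = 7·(6 − 51) mod 13 = 10.
m = m₂ + h·q = 51 + 10·67 = 721.

721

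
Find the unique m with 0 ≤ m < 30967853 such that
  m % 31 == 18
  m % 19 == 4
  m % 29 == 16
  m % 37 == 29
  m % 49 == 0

The moduli are pairwise coprime; N = 31·19·29·37·49 = 30967853.
N/31 = 998963; 998963 ≡ 19 (mod 31); 19·18 ≡ 1, so inverse 18.
N/19 = 1629887; 1629887 ≡ 10 (mod 19); 10·2 ≡ 1, so inverse 2.
N/29 = 1067857; 1067857 ≡ 19 (mod 29); 19·26 ≡ 1, so inverse 26.
N/37 = 836969; 836969 ≡ 29 (mod 37); 29·23 ≡ 1, so inverse 23.
N/49 = 631997; 631997 ≡ 44 (mod 49); 44·39 ≡ 1, so inverse 39.
m ≡ 18·998963·18 + 4·1629887·2 + 16·1067857·26 + 29·836969·23 + 0·631997·39 = 1339189943.
1339189943 mod 30967853 = 7572264.

7572264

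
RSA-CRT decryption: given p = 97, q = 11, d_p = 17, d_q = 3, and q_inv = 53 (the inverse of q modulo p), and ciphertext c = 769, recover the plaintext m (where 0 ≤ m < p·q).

m₁ = c^(d_p) mod p: c ≡ 90 (mod 97), and 90^17 mod 97 = 39.
m₂ = c^(d_q) mod q: c ≡ 10 (mod 11), and 10^3 mod 11 = 10.
h = q_inv·(m₁ − m₂) mod p = 53·(39 − 10) mod 97 = 82.
m = m₂ + h·q = 10 + 82·11 = 912.

912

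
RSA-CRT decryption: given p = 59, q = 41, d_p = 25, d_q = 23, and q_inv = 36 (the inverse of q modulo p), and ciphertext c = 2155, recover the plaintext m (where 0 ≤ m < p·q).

482

m₁ = c^(d_p) mod p: c ≡ 31 (mod 59), and 31^25 mod 59 = 10.
m₂ = c^(d_q) mod q: c ≡ 23 (mod 41), and 23^23 mod 41 = 31.
h = q_inv·(m₁ − m₂) mod p = 36·(10 − 31) mod 59 = 11.
m = m₂ + h·q = 31 + 11·41 = 482.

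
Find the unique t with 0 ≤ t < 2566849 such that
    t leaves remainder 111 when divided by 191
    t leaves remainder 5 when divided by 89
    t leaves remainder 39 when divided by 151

1782141

The moduli are pairwise coprime; N = 191·89·151 = 2566849.
N/191 = 13439; 13439 ≡ 69 (mod 191); 69·36 ≡ 1, so inverse 36.
N/89 = 28841; 28841 ≡ 5 (mod 89); 5·18 ≡ 1, so inverse 18.
N/151 = 16999; 16999 ≡ 87 (mod 151); 87·92 ≡ 1, so inverse 92.
t ≡ 111·13439·36 + 5·28841·18 + 39·16999·92 = 117290346.
117290346 mod 2566849 = 1782141.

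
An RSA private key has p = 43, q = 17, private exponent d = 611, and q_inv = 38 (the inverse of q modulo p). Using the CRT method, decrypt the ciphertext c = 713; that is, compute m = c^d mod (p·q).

152

d_p = d mod (p−1) = 611 mod 42 = 23; d_q = d mod (q−1) = 3.
m₁ = c^(d_p) mod p: c ≡ 25 (mod 43), and 25^23 mod 43 = 23.
m₂ = c^(d_q) mod q: c ≡ 16 (mod 17), and 16^3 mod 17 = 16.
h = q_inv·(m₁ − m₂) mod p = 38·(23 − 16) mod 43 = 8.
m = m₂ + h·q = 16 + 8·17 = 152.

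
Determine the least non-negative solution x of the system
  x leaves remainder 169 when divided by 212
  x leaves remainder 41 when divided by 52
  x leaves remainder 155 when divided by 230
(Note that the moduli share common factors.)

gcd(212, 52) = 4 and 4 | (41 − 169), so the pair is consistent; merging gives x ≡ 1653 (mod 2756), where 2756 = lcm(212, 52).
gcd(2756, 230) = 2 and 2 | (155 − 1653), so the pair is consistent; merging gives x ≡ 241425 (mod 316940), where 316940 = lcm(2756, 230).
The solution is unique modulo lcm(212, 52, 230) = 316940.

241425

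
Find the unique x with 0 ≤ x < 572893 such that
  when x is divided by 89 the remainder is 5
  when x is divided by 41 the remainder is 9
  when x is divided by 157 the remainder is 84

392584

Combine the congruences pairwise.
From x ≡ 5 (mod 89) write x = 5 + 89t. Substituting into x ≡ 9 (mod 41) gives 89t ≡ 4 (mod 41), and since 7⁻¹ ≡ 6 (mod 41), t ≡ 24. Hence x ≡ 5 + 89·24 = 2141 (mod 3649).
From x ≡ 2141 (mod 3649) write x = 2141 + 3649t. Substituting into x ≡ 84 (mod 157) gives 3649t ≡ 141 (mod 157), and since 38⁻¹ ≡ 62 (mod 157), t ≡ 107. Hence x ≡ 2141 + 3649·107 = 392584 (mod 572893).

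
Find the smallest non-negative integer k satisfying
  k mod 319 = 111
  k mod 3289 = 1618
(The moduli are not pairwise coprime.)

57531

Combine the congruences pairwise.
gcd(319, 3289) = 11 and 11 | (1618 − 111), so the pair is consistent; merging gives k ≡ 57531 (mod 95381), where 95381 = lcm(319, 3289).
The solution is unique modulo lcm(319, 3289) = 95381.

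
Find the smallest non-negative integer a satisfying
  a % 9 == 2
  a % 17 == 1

Combine the congruences pairwise.
From a ≡ 2 (mod 9) write a = 2 + 9t. Substituting into a ≡ 1 (mod 17) gives 9t ≡ 16 (mod 17), and since 9⁻¹ ≡ 2 (mod 17), t ≡ 15. Hence a ≡ 2 + 9·15 = 137 (mod 153).

137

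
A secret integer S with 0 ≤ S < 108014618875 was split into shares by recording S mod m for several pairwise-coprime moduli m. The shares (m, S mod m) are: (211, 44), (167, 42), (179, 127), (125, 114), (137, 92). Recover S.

13895667739

The moduli are pairwise coprime; N = 211·167·179·125·137 = 108014618875.
N/211 = 511917625; 511917625 ≡ 186 (mod 211); 186·135 ≡ 1, so inverse 135.
N/167 = 646794125; 646794125 ≡ 119 (mod 167); 119·80 ≡ 1, so inverse 80.
N/179 = 603433625; 603433625 ≡ 102 (mod 179); 102·86 ≡ 1, so inverse 86.
N/125 = 864116951; 864116951 ≡ 76 (mod 125); 76·51 ≡ 1, so inverse 51.
N/137 = 788427875; 788427875 ≡ 136 (mod 137); 136·136 ≡ 1, so inverse 136.
S ≡ 44·511917625·135 + 42·646794125·80 + 127·603433625·86 + 114·864116951·51 + 92·788427875·136 = 26693506529864.
26693506529864 mod 108014618875 = 13895667739.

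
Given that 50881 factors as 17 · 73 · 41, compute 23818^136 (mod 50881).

29275

Mod 17: 23818 ≡ 1; by Fermat, exponent reduces to 136 mod 16 = 8; 1^8 ≡ 1 (mod 17).
Mod 73: 23818 ≡ 20; by Fermat, exponent reduces to 136 mod 72 = 64; 20^64 ≡ 2 (mod 73).
Mod 41: 23818 ≡ 38; by Fermat, exponent reduces to 136 mod 40 = 16; 38^16 ≡ 1 (mod 41).
Combine by CRT: x ≡ 1 (mod 17), x ≡ 2 (mod 73), x ≡ 1 (mod 41) ⇒ x ≡ 29275 (mod 50881).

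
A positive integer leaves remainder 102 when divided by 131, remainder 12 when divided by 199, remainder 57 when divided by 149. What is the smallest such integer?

The moduli are pairwise coprime; M = 131·199·149 = 3884281.
M/131 = 29651; 29651 ≡ 45 (mod 131); 45·99 ≡ 1, so inverse 99.
M/199 = 19519; 19519 ≡ 17 (mod 199); 17·82 ≡ 1, so inverse 82.
M/149 = 26069; 26069 ≡ 143 (mod 149); 143·124 ≡ 1, so inverse 124.
N ≡ 102·29651·99 + 12·19519·82 + 57·26069·124 = 502878186.
502878186 mod 3884281 = 1805937.

1805937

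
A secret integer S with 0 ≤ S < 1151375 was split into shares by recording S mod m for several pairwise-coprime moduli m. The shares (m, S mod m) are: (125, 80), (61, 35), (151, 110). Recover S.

The moduli are pairwise coprime; N = 125·61·151 = 1151375.
N/125 = 9211; 9211 ≡ 86 (mod 125); 86·16 ≡ 1, so inverse 16.
N/61 = 18875; 18875 ≡ 26 (mod 61); 26·54 ≡ 1, so inverse 54.
N/151 = 7625; 7625 ≡ 75 (mod 151); 75·149 ≡ 1, so inverse 149.
S ≡ 80·9211·16 + 35·18875·54 + 110·7625·149 = 172437580.
172437580 mod 1151375 = 882705.

882705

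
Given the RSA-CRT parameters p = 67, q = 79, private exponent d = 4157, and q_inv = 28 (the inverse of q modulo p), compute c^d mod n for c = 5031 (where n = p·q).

d_p = d mod (p−1) = 4157 mod 66 = 65; d_q = d mod (q−1) = 23.
m₁ = c^(d_p) mod p: c ≡ 6 (mod 67), and 6^65 mod 67 = 56.
m₂ = c^(d_q) mod q: c ≡ 54 (mod 79), and 54^23 mod 79 = 6.
h = q_inv·(m₁ − m₂) mod p = 28·(56 − 6) mod 67 = 60.
m = m₂ + h·q = 6 + 60·79 = 4746.

4746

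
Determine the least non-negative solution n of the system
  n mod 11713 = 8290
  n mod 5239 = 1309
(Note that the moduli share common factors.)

2128343

gcd(11713, 5239) = 13 and 13 | (1309 − 8290), so the pair is consistent; merging gives n ≡ 2128343 (mod 4720339), where 4720339 = lcm(11713, 5239).
The solution is unique modulo lcm(11713, 5239) = 4720339.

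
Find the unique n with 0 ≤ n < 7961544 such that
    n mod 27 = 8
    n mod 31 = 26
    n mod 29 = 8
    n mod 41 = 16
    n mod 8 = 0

The moduli are pairwise coprime; M = 27·31·29·41·8 = 7961544.
M/27 = 294872; 294872 ≡ 5 (mod 27); 5·11 ≡ 1, so inverse 11.
M/31 = 256824; 256824 ≡ 20 (mod 31); 20·14 ≡ 1, so inverse 14.
M/29 = 274536; 274536 ≡ 22 (mod 29); 22·4 ≡ 1, so inverse 4.
M/41 = 194184; 194184 ≡ 8 (mod 41); 8·36 ≡ 1, so inverse 36.
M/8 = 995193; 995193 ≡ 1 (mod 8), inverse 1.
n ≡ 8·294872·11 + 26·256824·14 + 8·274536·4 + 16·194184·36 + 0·995193·1 = 240067808.
240067808 mod 7961544 = 1221488.

1221488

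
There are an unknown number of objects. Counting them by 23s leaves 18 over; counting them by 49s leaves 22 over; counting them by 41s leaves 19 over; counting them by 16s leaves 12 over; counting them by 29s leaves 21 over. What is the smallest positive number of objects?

From N ≡ 18 (mod 23) write N = 18 + 23t. Substituting into N ≡ 22 (mod 49) gives 23t ≡ 4 (mod 49), and since 23⁻¹ ≡ 32 (mod 49), t ≡ 30. Hence N ≡ 18 + 23·30 = 708 (mod 1127).
From N ≡ 708 (mod 1127) write N = 708 + 1127t. Substituting into N ≡ 19 (mod 41) gives 1127t ≡ 8 (mod 41), and since 20⁻¹ ≡ 39 (mod 41), t ≡ 25. Hence N ≡ 708 + 1127·25 = 28883 (mod 46207).
From N ≡ 28883 (mod 46207) write N = 28883 + 46207t. Substituting into N ≡ 12 (mod 16) gives 46207t ≡ 9 (mod 16), and since 15⁻¹ ≡ 15 (mod 16), t ≡ 7. Hence N ≡ 28883 + 46207·7 = 352332 (mod 739312).
From N ≡ 352332 (mod 739312) write N = 352332 + 739312t. Substituting into N ≡ 21 (mod 29) gives 739312t ≡ 10 (mod 29), and since 15⁻¹ ≡ 2 (mod 29), t ≡ 20. Hence N ≡ 352332 + 739312·20 = 15138572 (mod 21440048).

15138572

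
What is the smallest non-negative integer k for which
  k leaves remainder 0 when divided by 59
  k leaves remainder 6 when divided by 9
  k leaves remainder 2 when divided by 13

The moduli are pairwise coprime; N = 59·9·13 = 6903.
N/59 = 117; 117 ≡ 58 (mod 59); 58·58 ≡ 1, so inverse 58.
N/9 = 767; 767 ≡ 2 (mod 9); 2·5 ≡ 1, so inverse 5.
N/13 = 531; 531 ≡ 11 (mod 13); 11·6 ≡ 1, so inverse 6.
k ≡ 0·117·58 + 6·767·5 + 2·531·6 = 29382.
29382 mod 6903 = 1770.

1770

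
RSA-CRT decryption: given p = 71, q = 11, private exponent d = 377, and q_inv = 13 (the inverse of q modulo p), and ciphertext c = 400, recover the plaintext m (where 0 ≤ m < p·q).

456

d_p = d mod (p−1) = 377 mod 70 = 27; d_q = d mod (q−1) = 7.
m₁ = c^(d_p) mod p: c ≡ 45 (mod 71), and 45^27 mod 71 = 30.
m₂ = c^(d_q) mod q: c ≡ 4 (mod 11), and 4^7 mod 11 = 5.
h = q_inv·(m₁ − m₂) mod p = 13·(30 − 5) mod 71 = 41.
m = m₂ + h·q = 5 + 41·11 = 456.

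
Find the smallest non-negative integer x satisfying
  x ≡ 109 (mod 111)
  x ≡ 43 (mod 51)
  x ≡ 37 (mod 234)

53389

gcd(111, 51) = 3 and 3 | (43 − 109), so the pair is consistent; merging gives x ≡ 553 (mod 1887), where 1887 = lcm(111, 51).
gcd(1887, 234) = 3 and 3 | (37 − 553), so the pair is consistent; merging gives x ≡ 53389 (mod 147186), where 147186 = lcm(1887, 234).
The solution is unique modulo lcm(111, 51, 234) = 147186.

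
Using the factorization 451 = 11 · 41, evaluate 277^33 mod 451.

Mod 11: 277 ≡ 2; by Fermat, exponent reduces to 33 mod 10 = 3; 2^3 ≡ 8 (mod 11).
Mod 41: 277 ≡ 31; 31^33 ≡ 25 (mod 41).
Combine by CRT: x ≡ 8 (mod 11), x ≡ 25 (mod 41) ⇒ x ≡ 107 (mod 451).

107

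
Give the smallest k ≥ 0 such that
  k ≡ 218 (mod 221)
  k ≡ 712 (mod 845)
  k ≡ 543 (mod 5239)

Combine the congruences pairwise.
gcd(221, 845) = 13 and 13 | (712 − 218), so the pair is consistent; merging gives k ≡ 6627 (mod 14365), where 14365 = lcm(221, 845).
gcd(14365, 5239) = 169 and 169 | (543 − 6627), so the pair is consistent; merging gives k ≡ 293927 (mod 445315), where 445315 = lcm(14365, 5239).
The solution is unique modulo lcm(221, 845, 5239) = 445315.

293927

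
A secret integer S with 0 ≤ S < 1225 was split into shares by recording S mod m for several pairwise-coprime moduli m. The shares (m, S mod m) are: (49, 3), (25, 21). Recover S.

From S ≡ 3 (mod 49) write S = 3 + 49t. Substituting into S ≡ 21 (mod 25) gives 49t ≡ 18 (mod 25), and since 24⁻¹ ≡ 24 (mod 25), t ≡ 7. Hence S ≡ 3 + 49·7 = 346 (mod 1225).

346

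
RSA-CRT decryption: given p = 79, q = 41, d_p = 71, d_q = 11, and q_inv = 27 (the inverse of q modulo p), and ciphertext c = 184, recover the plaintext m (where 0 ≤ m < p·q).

m₁ = c^(d_p) mod p: c ≡ 26 (mod 79), and 26^71 mod 79 = 25.
m₂ = c^(d_q) mod q: c ≡ 20 (mod 41), and 20^11 mod 41 = 21.
h = q_inv·(m₁ − m₂) mod p = 27·(25 − 21) mod 79 = 29.
m = m₂ + h·q = 21 + 29·41 = 1210.

1210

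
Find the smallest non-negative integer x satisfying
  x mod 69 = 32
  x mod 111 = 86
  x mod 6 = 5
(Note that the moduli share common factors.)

Combine the congruences pairwise.
gcd(69, 111) = 3 and 3 | (86 − 32), so the pair is consistent; merging gives x ≡ 308 (mod 2553), where 2553 = lcm(69, 111).
gcd(2553, 6) = 3 and 3 | (5 − 308), so the pair is consistent; merging gives x ≡ 2861 (mod 5106), where 5106 = lcm(2553, 6).
The solution is unique modulo lcm(69, 111, 6) = 5106.

2861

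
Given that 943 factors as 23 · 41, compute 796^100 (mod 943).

860

Mod 23: 796 ≡ 14; by Fermat, exponent reduces to 100 mod 22 = 12; 14^12 ≡ 9 (mod 23).
Mod 41: 796 ≡ 17; by Fermat, exponent reduces to 100 mod 40 = 20; 17^20 ≡ 40 (mod 41).
Combine by CRT: x ≡ 9 (mod 23), x ≡ 40 (mod 41) ⇒ x ≡ 860 (mod 943).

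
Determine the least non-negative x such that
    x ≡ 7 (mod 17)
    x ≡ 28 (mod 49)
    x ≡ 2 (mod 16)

3458

From x ≡ 7 (mod 17) write x = 7 + 17t. Substituting into x ≡ 28 (mod 49) gives 17t ≡ 21 (mod 49), and since 17⁻¹ ≡ 26 (mod 49), t ≡ 7. Hence x ≡ 7 + 17·7 = 126 (mod 833).
From x ≡ 126 (mod 833) write x = 126 + 833t. Substituting into x ≡ 2 (mod 16) gives 833t ≡ 4 (mod 16), and since 1⁻¹ ≡ 1 (mod 16), t ≡ 4. Hence x ≡ 126 + 833·4 = 3458 (mod 13328).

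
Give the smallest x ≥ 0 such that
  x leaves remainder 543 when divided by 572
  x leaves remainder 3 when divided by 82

gcd(572, 82) = 2 and 2 | (3 − 543), so the pair is consistent; merging gives x ≡ 14271 (mod 23452), where 23452 = lcm(572, 82).
The solution is unique modulo lcm(572, 82) = 23452.

14271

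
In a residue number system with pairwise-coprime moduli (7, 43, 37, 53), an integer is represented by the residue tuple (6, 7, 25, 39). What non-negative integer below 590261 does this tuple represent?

520393

The moduli are pairwise coprime; N = 7·43·37·53 = 590261.
N/7 = 84323; 84323 ≡ 1 (mod 7), inverse 1.
N/43 = 13727; 13727 ≡ 10 (mod 43); 10·13 ≡ 1, so inverse 13.
N/37 = 15953; 15953 ≡ 6 (mod 37); 6·31 ≡ 1, so inverse 31.
N/53 = 11137; 11137 ≡ 7 (mod 53); 7·38 ≡ 1, so inverse 38.
x ≡ 6·84323·1 + 7·13727·13 + 25·15953·31 + 39·11137·38 = 30623704.
30623704 mod 590261 = 520393.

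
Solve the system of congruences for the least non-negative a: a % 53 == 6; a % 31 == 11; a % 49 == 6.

44155

The moduli are pairwise coprime; N = 53·31·49 = 80507.
N/53 = 1519; 1519 ≡ 35 (mod 53); 35·50 ≡ 1, so inverse 50.
N/31 = 2597; 2597 ≡ 24 (mod 31); 24·22 ≡ 1, so inverse 22.
N/49 = 1643; 1643 ≡ 26 (mod 49); 26·17 ≡ 1, so inverse 17.
a ≡ 6·1519·50 + 11·2597·22 + 6·1643·17 = 1251760.
1251760 mod 80507 = 44155.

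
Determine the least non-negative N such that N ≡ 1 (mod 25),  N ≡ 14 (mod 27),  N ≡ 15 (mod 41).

The moduli are pairwise coprime; M = 25·27·41 = 27675.
M/25 = 1107; 1107 ≡ 7 (mod 25); 7·18 ≡ 1, so inverse 18.
M/27 = 1025; 1025 ≡ 26 (mod 27); 26·26 ≡ 1, so inverse 26.
M/41 = 675; 675 ≡ 19 (mod 41); 19·13 ≡ 1, so inverse 13.
N ≡ 1·1107·18 + 14·1025·26 + 15·675·13 = 524651.
524651 mod 27675 = 26501.

26501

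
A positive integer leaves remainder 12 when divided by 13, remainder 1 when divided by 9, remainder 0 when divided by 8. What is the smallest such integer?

64

The moduli are pairwise coprime; N = 13·9·8 = 936.
N/13 = 72; 72 ≡ 7 (mod 13); 7·2 ≡ 1, so inverse 2.
N/9 = 104; 104 ≡ 5 (mod 9); 5·2 ≡ 1, so inverse 2.
N/8 = 117; 117 ≡ 5 (mod 8); 5·5 ≡ 1, so inverse 5.
m ≡ 12·72·2 + 1·104·2 + 0·117·5 = 1936.
1936 mod 936 = 64.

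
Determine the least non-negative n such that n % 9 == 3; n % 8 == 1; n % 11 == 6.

The moduli are pairwise coprime; M = 9·8·11 = 792.
M/9 = 88; 88 ≡ 7 (mod 9); 7·4 ≡ 1, so inverse 4.
M/8 = 99; 99 ≡ 3 (mod 8); 3·3 ≡ 1, so inverse 3.
M/11 = 72; 72 ≡ 6 (mod 11); 6·2 ≡ 1, so inverse 2.
n ≡ 3·88·4 + 1·99·3 + 6·72·2 = 2217.
2217 mod 792 = 633.

633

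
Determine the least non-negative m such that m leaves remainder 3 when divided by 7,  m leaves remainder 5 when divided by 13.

From m ≡ 3 (mod 7) write m = 3 + 7t. Substituting into m ≡ 5 (mod 13) gives 7t ≡ 2 (mod 13), and since 7⁻¹ ≡ 2 (mod 13), t ≡ 4. Hence m ≡ 3 + 7·4 = 31 (mod 91).

31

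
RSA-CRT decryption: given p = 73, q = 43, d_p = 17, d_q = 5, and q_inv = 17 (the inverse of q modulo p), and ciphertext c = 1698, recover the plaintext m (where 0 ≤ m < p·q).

1337

m₁ = c^(d_p) mod p: c ≡ 19 (mod 73), and 19^17 mod 73 = 23.
m₂ = c^(d_q) mod q: c ≡ 21 (mod 43), and 21^5 mod 43 = 4.
h = q_inv·(m₁ − m₂) mod p = 17·(23 − 4) mod 73 = 31.
m = m₂ + h·q = 4 + 31·43 = 1337.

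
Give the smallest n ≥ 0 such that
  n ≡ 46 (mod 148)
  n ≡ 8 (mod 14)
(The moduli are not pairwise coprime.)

638

gcd(148, 14) = 2 and 2 | (8 − 46), so the pair is consistent; merging gives n ≡ 638 (mod 1036), where 1036 = lcm(148, 14).
The solution is unique modulo lcm(148, 14) = 1036.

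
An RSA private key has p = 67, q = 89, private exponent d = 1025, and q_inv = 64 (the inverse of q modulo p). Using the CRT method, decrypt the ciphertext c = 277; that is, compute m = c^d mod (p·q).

d_p = d mod (p−1) = 1025 mod 66 = 35; d_q = d mod (q−1) = 57.
m₁ = c^(d_p) mod p: c ≡ 9 (mod 67), and 9^35 mod 67 = 14.
m₂ = c^(d_q) mod q: c ≡ 10 (mod 89), and 10^57 mod 89 = 71.
h = q_inv·(m₁ − m₂) mod p = 64·(14 − 71) mod 67 = 37.
m = m₂ + h·q = 71 + 37·89 = 3364.

3364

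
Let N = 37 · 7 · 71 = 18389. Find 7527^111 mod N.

Mod 37: 7527 ≡ 16; by Fermat, exponent reduces to 111 mod 36 = 3; 16^3 ≡ 26 (mod 37).
Mod 7: 7527 ≡ 2; by Fermat, exponent reduces to 111 mod 6 = 3; 2^3 ≡ 1 (mod 7).
Mod 71: 7527 ≡ 1; by Fermat, exponent reduces to 111 mod 70 = 41; 1^41 ≡ 1 (mod 71).
Combine by CRT: x ≡ 26 (mod 37), x ≡ 1 (mod 7), x ≡ 1 (mod 71) ⇒ x ≡ 13420 (mod 18389).

13420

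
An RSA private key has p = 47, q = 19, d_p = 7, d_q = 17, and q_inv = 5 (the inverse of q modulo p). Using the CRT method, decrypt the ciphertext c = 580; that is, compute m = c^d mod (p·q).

173

m₁ = c^(d_p) mod p: c ≡ 16 (mod 47), and 16^7 mod 47 = 32.
m₂ = c^(d_q) mod q: c ≡ 10 (mod 19), and 10^17 mod 19 = 2.
h = q_inv·(m₁ − m₂) mod p = 5·(32 − 2) mod 47 = 9.
m = m₂ + h·q = 2 + 9·19 = 173.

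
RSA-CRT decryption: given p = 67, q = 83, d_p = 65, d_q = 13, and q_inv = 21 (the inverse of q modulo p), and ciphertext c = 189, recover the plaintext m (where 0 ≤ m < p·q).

m₁ = c^(d_p) mod p: c ≡ 55 (mod 67), and 55^65 mod 67 = 39.
m₂ = c^(d_q) mod q: c ≡ 23 (mod 83), and 23^13 mod 83 = 81.
h = q_inv·(m₁ − m₂) mod p = 21·(39 − 81) mod 67 = 56.
m = m₂ + h·q = 81 + 56·83 = 4729.

4729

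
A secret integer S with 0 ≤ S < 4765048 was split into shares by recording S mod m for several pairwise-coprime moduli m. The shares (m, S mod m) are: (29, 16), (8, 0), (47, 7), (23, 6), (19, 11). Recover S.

The moduli are pairwise coprime; N = 29·8·47·23·19 = 4765048.
N/29 = 164312; 164312 ≡ 27 (mod 29); 27·14 ≡ 1, so inverse 14.
N/8 = 595631; 595631 ≡ 7 (mod 8); 7·7 ≡ 1, so inverse 7.
N/47 = 101384; 101384 ≡ 5 (mod 47); 5·19 ≡ 1, so inverse 19.
N/23 = 207176; 207176 ≡ 15 (mod 23); 15·20 ≡ 1, so inverse 20.
N/19 = 250792; 250792 ≡ 11 (mod 19); 11·7 ≡ 1, so inverse 7.
S ≡ 16·164312·14 + 0·595631·7 + 7·101384·19 + 6·207176·20 + 11·250792·7 = 94462064.
94462064 mod 4765048 = 3926152.

3926152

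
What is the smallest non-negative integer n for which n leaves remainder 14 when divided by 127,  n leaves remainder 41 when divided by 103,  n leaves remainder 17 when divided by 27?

171845

Combine the congruences pairwise.
From n ≡ 14 (mod 127) write n = 14 + 127t. Substituting into n ≡ 41 (mod 103) gives 127t ≡ 27 (mod 103), and since 24⁻¹ ≡ 73 (mod 103), t ≡ 14. Hence n ≡ 14 + 127·14 = 1792 (mod 13081).
From n ≡ 1792 (mod 13081) write n = 1792 + 13081t. Substituting into n ≡ 17 (mod 27) gives 13081t ≡ 7 (mod 27), and since 13⁻¹ ≡ 25 (mod 27), t ≡ 13. Hence n ≡ 1792 + 13081·13 = 171845 (mod 353187).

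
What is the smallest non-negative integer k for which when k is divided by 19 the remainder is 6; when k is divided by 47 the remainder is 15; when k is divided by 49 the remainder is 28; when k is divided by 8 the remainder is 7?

88375

Combine the congruences pairwise.
From k ≡ 6 (mod 19) write k = 6 + 19t. Substituting into k ≡ 15 (mod 47) gives 19t ≡ 9 (mod 47), and since 19⁻¹ ≡ 5 (mod 47), t ≡ 45. Hence k ≡ 6 + 19·45 = 861 (mod 893).
From k ≡ 861 (mod 893) write k = 861 + 893t. Substituting into k ≡ 28 (mod 49) gives 893t ≡ 0 (mod 49), and since 11⁻¹ ≡ 9 (mod 49), t ≡ 0. Hence k ≡ 861 + 893·0 = 861 (mod 43757).
From k ≡ 861 (mod 43757) write k = 861 + 43757t. Substituting into k ≡ 7 (mod 8) gives 43757t ≡ 2 (mod 8), and since 5⁻¹ ≡ 5 (mod 8), t ≡ 2. Hence k ≡ 861 + 43757·2 = 88375 (mod 350056).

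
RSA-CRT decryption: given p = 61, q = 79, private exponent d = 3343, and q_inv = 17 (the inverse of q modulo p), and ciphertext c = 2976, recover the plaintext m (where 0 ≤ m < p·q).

1451

d_p = d mod (p−1) = 3343 mod 60 = 43; d_q = d mod (q−1) = 67.
m₁ = c^(d_p) mod p: c ≡ 48 (mod 61), and 48^43 mod 61 = 48.
m₂ = c^(d_q) mod q: c ≡ 53 (mod 79), and 53^67 mod 79 = 29.
h = q_inv·(m₁ − m₂) mod p = 17·(48 − 29) mod 61 = 18.
m = m₂ + h·q = 29 + 18·79 = 1451.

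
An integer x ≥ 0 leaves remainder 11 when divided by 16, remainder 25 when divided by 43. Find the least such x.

Combine the congruences pairwise.
From x ≡ 11 (mod 16) write x = 11 + 16t. Substituting into x ≡ 25 (mod 43) gives 16t ≡ 14 (mod 43), and since 16⁻¹ ≡ 35 (mod 43), t ≡ 17. Hence x ≡ 11 + 16·17 = 283 (mod 688).

283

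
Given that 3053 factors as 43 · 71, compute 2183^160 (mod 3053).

Mod 43: 2183 ≡ 33; by Fermat, exponent reduces to 160 mod 42 = 34; 33^34 ≡ 38 (mod 43).
Mod 71: 2183 ≡ 53; by Fermat, exponent reduces to 160 mod 70 = 20; 53^20 ≡ 20 (mod 71).
Combine by CRT: x ≡ 38 (mod 43), x ≡ 20 (mod 71) ⇒ x ≡ 1156 (mod 3053).

1156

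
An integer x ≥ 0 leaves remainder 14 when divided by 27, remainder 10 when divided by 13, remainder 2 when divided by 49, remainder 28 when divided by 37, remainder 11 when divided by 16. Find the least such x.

2394779

Combine the congruences pairwise.
From x ≡ 14 (mod 27) write x = 14 + 27t. Substituting into x ≡ 10 (mod 13) gives 27t ≡ 9 (mod 13), and since 1⁻¹ ≡ 1 (mod 13), t ≡ 9. Hence x ≡ 14 + 27·9 = 257 (mod 351).
From x ≡ 257 (mod 351) write x = 257 + 351t. Substituting into x ≡ 2 (mod 49) gives 351t ≡ 39 (mod 49), and since 8⁻¹ ≡ 43 (mod 49), t ≡ 11. Hence x ≡ 257 + 351·11 = 4118 (mod 17199).
From x ≡ 4118 (mod 17199) write x = 4118 + 17199t. Substituting into x ≡ 28 (mod 37) gives 17199t ≡ 17 (mod 37), and since 31⁻¹ ≡ 6 (mod 37), t ≡ 28. Hence x ≡ 4118 + 17199·28 = 485690 (mod 636363).
From x ≡ 485690 (mod 636363) write x = 485690 + 636363t. Substituting into x ≡ 11 (mod 16) gives 636363t ≡ 1 (mod 16), and since 11⁻¹ ≡ 3 (mod 16), t ≡ 3. Hence x ≡ 485690 + 636363·3 = 2394779 (mod 10181808).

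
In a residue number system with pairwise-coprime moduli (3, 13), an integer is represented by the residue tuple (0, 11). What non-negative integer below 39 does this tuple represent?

24

Combine the congruences pairwise.
From x ≡ 0 (mod 3) write x = 0 + 3t. Substituting into x ≡ 11 (mod 13) gives 3t ≡ 11 (mod 13), and since 3⁻¹ ≡ 9 (mod 13), t ≡ 8. Hence x ≡ 0 + 3·8 = 24 (mod 39).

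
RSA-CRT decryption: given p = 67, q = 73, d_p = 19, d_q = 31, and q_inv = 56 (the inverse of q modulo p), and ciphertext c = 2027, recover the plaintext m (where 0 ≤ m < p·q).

m₁ = c^(d_p) mod p: c ≡ 17 (mod 67), and 17^19 mod 67 = 23.
m₂ = c^(d_q) mod q: c ≡ 56 (mod 73), and 56^31 mod 73 = 21.
h = q_inv·(m₁ − m₂) mod p = 56·(23 − 21) mod 67 = 45.
m = m₂ + h·q = 21 + 45·73 = 3306.

3306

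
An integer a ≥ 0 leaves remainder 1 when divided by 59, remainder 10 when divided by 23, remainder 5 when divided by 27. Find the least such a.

5783

From a ≡ 1 (mod 59) write a = 1 + 59t. Substituting into a ≡ 10 (mod 23) gives 59t ≡ 9 (mod 23), and since 13⁻¹ ≡ 16 (mod 23), t ≡ 6. Hence a ≡ 1 + 59·6 = 355 (mod 1357).
From a ≡ 355 (mod 1357) write a = 355 + 1357t. Substituting into a ≡ 5 (mod 27) gives 1357t ≡ 1 (mod 27), and since 7⁻¹ ≡ 4 (mod 27), t ≡ 4. Hence a ≡ 355 + 1357·4 = 5783 (mod 36639).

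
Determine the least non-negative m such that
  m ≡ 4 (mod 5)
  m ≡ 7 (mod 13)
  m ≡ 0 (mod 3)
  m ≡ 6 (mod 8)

From m ≡ 4 (mod 5) write m = 4 + 5t. Substituting into m ≡ 7 (mod 13) gives 5t ≡ 3 (mod 13), and since 5⁻¹ ≡ 8 (mod 13), t ≡ 11. Hence m ≡ 4 + 5·11 = 59 (mod 65).
From m ≡ 59 (mod 65) write m = 59 + 65t. Substituting into m ≡ 0 (mod 3) gives 65t ≡ 1 (mod 3), and since 2⁻¹ ≡ 2 (mod 3), t ≡ 2. Hence m ≡ 59 + 65·2 = 189 (mod 195).
From m ≡ 189 (mod 195) write m = 189 + 195t. Substituting into m ≡ 6 (mod 8) gives 195t ≡ 1 (mod 8), and since 3⁻¹ ≡ 3 (mod 8), t ≡ 3. Hence m ≡ 189 + 195·3 = 774 (mod 1560).

774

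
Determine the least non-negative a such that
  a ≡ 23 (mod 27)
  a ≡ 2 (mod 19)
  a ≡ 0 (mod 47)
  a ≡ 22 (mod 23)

250745

The moduli are pairwise coprime; N = 27·19·47·23 = 554553.
N/27 = 20539; 20539 ≡ 19 (mod 27); 19·10 ≡ 1, so inverse 10.
N/19 = 29187; 29187 ≡ 3 (mod 19); 3·13 ≡ 1, so inverse 13.
N/47 = 11799; 11799 ≡ 2 (mod 47); 2·24 ≡ 1, so inverse 24.
N/23 = 24111; 24111 ≡ 7 (mod 23); 7·10 ≡ 1, so inverse 10.
a ≡ 23·20539·10 + 2·29187·13 + 0·11799·24 + 22·24111·10 = 10787252.
10787252 mod 554553 = 250745.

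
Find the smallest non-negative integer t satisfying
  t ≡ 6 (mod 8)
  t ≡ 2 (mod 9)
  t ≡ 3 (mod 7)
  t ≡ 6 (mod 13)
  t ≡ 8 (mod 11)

The moduli are pairwise coprime; N = 8·9·7·13·11 = 72072.
N/8 = 9009; 9009 ≡ 1 (mod 8), inverse 1.
N/9 = 8008; 8008 ≡ 7 (mod 9); 7·4 ≡ 1, so inverse 4.
N/7 = 10296; 10296 ≡ 6 (mod 7); 6·6 ≡ 1, so inverse 6.
N/13 = 5544; 5544 ≡ 6 (mod 13); 6·11 ≡ 1, so inverse 11.
N/11 = 6552; 6552 ≡ 7 (mod 11); 7·8 ≡ 1, so inverse 8.
t ≡ 6·9009·1 + 2·8008·4 + 3·10296·6 + 6·5544·11 + 8·6552·8 = 1088678.
1088678 mod 72072 = 7598.

7598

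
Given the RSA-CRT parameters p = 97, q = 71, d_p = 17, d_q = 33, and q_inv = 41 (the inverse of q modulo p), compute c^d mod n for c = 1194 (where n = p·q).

m₁ = c^(d_p) mod p: c ≡ 30 (mod 97), and 30^17 mod 97 = 67.
m₂ = c^(d_q) mod q: c ≡ 58 (mod 71), and 58^33 mod 71 = 50.
h = q_inv·(m₁ − m₂) mod p = 41·(67 − 50) mod 97 = 18.
m = m₂ + h·q = 50 + 18·71 = 1328.

1328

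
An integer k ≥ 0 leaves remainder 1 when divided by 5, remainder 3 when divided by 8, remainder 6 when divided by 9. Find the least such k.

51

The moduli are pairwise coprime; N = 5·8·9 = 360.
N/5 = 72; 72 ≡ 2 (mod 5); 2·3 ≡ 1, so inverse 3.
N/8 = 45; 45 ≡ 5 (mod 8); 5·5 ≡ 1, so inverse 5.
N/9 = 40; 40 ≡ 4 (mod 9); 4·7 ≡ 1, so inverse 7.
k ≡ 1·72·3 + 3·45·5 + 6·40·7 = 2571.
2571 mod 360 = 51.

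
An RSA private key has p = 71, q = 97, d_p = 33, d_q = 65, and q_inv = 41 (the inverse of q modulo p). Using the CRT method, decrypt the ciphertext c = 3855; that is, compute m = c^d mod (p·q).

m₁ = c^(d_p) mod p: c ≡ 21 (mod 71), and 21^33 mod 71 = 52.
m₂ = c^(d_q) mod q: c ≡ 72 (mod 97), and 72^65 mod 97 = 95.
h = q_inv·(m₁ − m₂) mod p = 41·(52 − 95) mod 71 = 12.
m = m₂ + h·q = 95 + 12·97 = 1259.

1259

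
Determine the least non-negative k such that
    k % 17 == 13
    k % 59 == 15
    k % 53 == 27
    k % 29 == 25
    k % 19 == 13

2661210

The moduli are pairwise coprime; N = 17·59·53·29·19 = 29290609.
N/17 = 1722977; 1722977 ≡ 10 (mod 17); 10·12 ≡ 1, so inverse 12.
N/59 = 496451; 496451 ≡ 25 (mod 59); 25·26 ≡ 1, so inverse 26.
N/53 = 552653; 552653 ≡ 22 (mod 53); 22·41 ≡ 1, so inverse 41.
N/29 = 1010021; 1010021 ≡ 9 (mod 29); 9·13 ≡ 1, so inverse 13.
N/19 = 1541611; 1541611 ≡ 8 (mod 19); 8·12 ≡ 1, so inverse 12.
k ≡ 13·1722977·12 + 15·496451·26 + 27·552653·41 + 25·1010021·13 + 13·1541611·12 = 1642935314.
1642935314 mod 29290609 = 2661210.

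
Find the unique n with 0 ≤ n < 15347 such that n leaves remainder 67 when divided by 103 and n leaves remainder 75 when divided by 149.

10058

From n ≡ 67 (mod 103) write n = 67 + 103t. Substituting into n ≡ 75 (mod 149) gives 103t ≡ 8 (mod 149), and since 103⁻¹ ≡ 68 (mod 149), t ≡ 97. Hence n ≡ 67 + 103·97 = 10058 (mod 15347).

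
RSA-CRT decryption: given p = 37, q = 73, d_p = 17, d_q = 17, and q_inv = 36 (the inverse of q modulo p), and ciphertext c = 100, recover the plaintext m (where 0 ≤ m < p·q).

m₁ = c^(d_p) mod p: c ≡ 26 (mod 37), and 26^17 mod 37 = 10.
m₂ = c^(d_q) mod q: c ≡ 27 (mod 73), and 27^17 mod 73 = 27.
h = q_inv·(m₁ − m₂) mod p = 36·(10 − 27) mod 37 = 17.
m = m₂ + h·q = 27 + 17·73 = 1268.

1268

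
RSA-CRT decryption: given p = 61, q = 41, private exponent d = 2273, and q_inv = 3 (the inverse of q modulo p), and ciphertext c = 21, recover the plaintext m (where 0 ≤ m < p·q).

456

d_p = d mod (p−1) = 2273 mod 60 = 53; d_q = d mod (q−1) = 33.
m₁ = c^(d_p) mod p: c ≡ 21 (mod 61), and 21^53 mod 61 = 29.
m₂ = c^(d_q) mod q: c ≡ 21 (mod 41), and 21^33 mod 41 = 5.
h = q_inv·(m₁ − m₂) mod p = 3·(29 − 5) mod 61 = 11.
m = m₂ + h·q = 5 + 11·41 = 456.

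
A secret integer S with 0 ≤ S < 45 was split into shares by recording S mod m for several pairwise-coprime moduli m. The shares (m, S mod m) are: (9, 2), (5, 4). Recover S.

29

From S ≡ 2 (mod 9) write S = 2 + 9t. Substituting into S ≡ 4 (mod 5) gives 9t ≡ 2 (mod 5), and since 4⁻¹ ≡ 4 (mod 5), t ≡ 3. Hence S ≡ 2 + 9·3 = 29 (mod 45).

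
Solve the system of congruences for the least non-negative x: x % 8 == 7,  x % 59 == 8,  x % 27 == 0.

From x ≡ 7 (mod 8) write x = 7 + 8t. Substituting into x ≡ 8 (mod 59) gives 8t ≡ 1 (mod 59), and since 8⁻¹ ≡ 37 (mod 59), t ≡ 37. Hence x ≡ 7 + 8·37 = 303 (mod 472).
From x ≡ 303 (mod 472) write x = 303 + 472t. Substituting into x ≡ 0 (mod 27) gives 472t ≡ 21 (mod 27), and since 13⁻¹ ≡ 25 (mod 27), t ≡ 12. Hence x ≡ 303 + 472·12 = 5967 (mod 12744).

5967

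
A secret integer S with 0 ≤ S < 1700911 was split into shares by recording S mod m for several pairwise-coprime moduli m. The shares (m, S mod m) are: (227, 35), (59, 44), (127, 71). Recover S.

The moduli are pairwise coprime; N = 227·59·127 = 1700911.
N/227 = 7493; 7493 ≡ 2 (mod 227); 2·114 ≡ 1, so inverse 114.
N/59 = 28829; 28829 ≡ 37 (mod 59); 37·8 ≡ 1, so inverse 8.
N/127 = 13393; 13393 ≡ 58 (mod 127); 58·46 ≡ 1, so inverse 46.
S ≡ 35·7493·114 + 44·28829·8 + 71·13393·46 = 83786416.
83786416 mod 1700911 = 441777.

441777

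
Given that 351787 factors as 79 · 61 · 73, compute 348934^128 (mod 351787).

267071

Mod 79: 348934 ≡ 70; by Fermat, exponent reduces to 128 mod 78 = 50; 70^50 ≡ 51 (mod 79).
Mod 61: 348934 ≡ 14; by Fermat, exponent reduces to 128 mod 60 = 8; 14^8 ≡ 13 (mod 61).
Mod 73: 348934 ≡ 67; by Fermat, exponent reduces to 128 mod 72 = 56; 67^56 ≡ 37 (mod 73).
Combine by CRT: x ≡ 51 (mod 79), x ≡ 13 (mod 61), x ≡ 37 (mod 73) ⇒ x ≡ 267071 (mod 351787).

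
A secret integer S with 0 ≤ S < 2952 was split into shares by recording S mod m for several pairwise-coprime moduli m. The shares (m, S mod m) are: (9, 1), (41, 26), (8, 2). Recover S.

The moduli are pairwise coprime; N = 9·41·8 = 2952.
N/9 = 328; 328 ≡ 4 (mod 9); 4·7 ≡ 1, so inverse 7.
N/41 = 72; 72 ≡ 31 (mod 41); 31·4 ≡ 1, so inverse 4.
N/8 = 369; 369 ≡ 1 (mod 8), inverse 1.
S ≡ 1·328·7 + 26·72·4 + 2·369·1 = 10522.
10522 mod 2952 = 1666.

1666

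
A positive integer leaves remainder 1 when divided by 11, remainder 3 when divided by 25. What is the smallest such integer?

78

From m ≡ 1 (mod 11) write m = 1 + 11t. Substituting into m ≡ 3 (mod 25) gives 11t ≡ 2 (mod 25), and since 11⁻¹ ≡ 16 (mod 25), t ≡ 7. Hence m ≡ 1 + 11·7 = 78 (mod 275).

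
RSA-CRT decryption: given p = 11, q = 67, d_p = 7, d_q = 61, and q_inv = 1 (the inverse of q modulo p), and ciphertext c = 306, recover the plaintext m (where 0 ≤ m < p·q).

m₁ = c^(d_p) mod p: c ≡ 9 (mod 11), and 9^7 mod 11 = 4.
m₂ = c^(d_q) mod q: c ≡ 38 (mod 67), and 38^61 mod 67 = 38.
h = q_inv·(m₁ − m₂) mod p = 1·(4 − 38) mod 11 = 10.
m = m₂ + h·q = 38 + 10·67 = 708.

708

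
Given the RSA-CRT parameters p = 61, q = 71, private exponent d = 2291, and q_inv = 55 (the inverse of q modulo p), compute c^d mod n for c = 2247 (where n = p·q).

1324

d_p = d mod (p−1) = 2291 mod 60 = 11; d_q = d mod (q−1) = 51.
m₁ = c^(d_p) mod p: c ≡ 51 (mod 61), and 51^11 mod 61 = 43.
m₂ = c^(d_q) mod q: c ≡ 46 (mod 71), and 46^51 mod 71 = 46.
h = q_inv·(m₁ − m₂) mod p = 55·(43 − 46) mod 61 = 18.
m = m₂ + h·q = 46 + 18·71 = 1324.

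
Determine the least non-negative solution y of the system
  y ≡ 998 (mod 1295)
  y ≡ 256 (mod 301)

Combine the congruences pairwise.
gcd(1295, 301) = 7 and 7 | (256 − 998), so the pair is consistent; merging gives y ≡ 20423 (mod 55685), where 55685 = lcm(1295, 301).
The solution is unique modulo lcm(1295, 301) = 55685.

20423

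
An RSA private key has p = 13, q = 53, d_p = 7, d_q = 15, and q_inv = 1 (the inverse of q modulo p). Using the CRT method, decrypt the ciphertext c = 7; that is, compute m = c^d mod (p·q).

110

m₁ = c^(d_p) mod p: c ≡ 7 (mod 13), and 7^7 mod 13 = 6.
m₂ = c^(d_q) mod q: c ≡ 7 (mod 53), and 7^15 mod 53 = 4.
h = q_inv·(m₁ − m₂) mod p = 1·(6 − 4) mod 13 = 2.
m = m₂ + h·q = 4 + 2·53 = 110.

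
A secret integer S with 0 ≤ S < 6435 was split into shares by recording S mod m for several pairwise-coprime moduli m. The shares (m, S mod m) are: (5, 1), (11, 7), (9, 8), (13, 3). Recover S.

5606

The moduli are pairwise coprime; N = 5·11·9·13 = 6435.
N/5 = 1287; 1287 ≡ 2 (mod 5); 2·3 ≡ 1, so inverse 3.
N/11 = 585; 585 ≡ 2 (mod 11); 2·6 ≡ 1, so inverse 6.
N/9 = 715; 715 ≡ 4 (mod 9); 4·7 ≡ 1, so inverse 7.
N/13 = 495; 495 ≡ 1 (mod 13), inverse 1.
S ≡ 1·1287·3 + 7·585·6 + 8·715·7 + 3·495·1 = 69956.
69956 mod 6435 = 5606.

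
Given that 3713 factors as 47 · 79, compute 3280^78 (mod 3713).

3161

Mod 47: 3280 ≡ 37; by Fermat, exponent reduces to 78 mod 46 = 32; 37^32 ≡ 12 (mod 47).
Mod 79: 3280 ≡ 41; since 78 | 78, by Fermat 41^78 ≡ 1 (mod 79).
Combine by CRT: x ≡ 12 (mod 47), x ≡ 1 (mod 79) ⇒ x ≡ 3161 (mod 3713).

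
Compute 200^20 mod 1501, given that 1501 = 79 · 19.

1354

Mod 79: 200 ≡ 42; 42^20 ≡ 11 (mod 79).
Mod 19: 200 ≡ 10; by Fermat, exponent reduces to 20 mod 18 = 2; 10^2 ≡ 5 (mod 19).
Combine by CRT: x ≡ 11 (mod 79), x ≡ 5 (mod 19) ⇒ x ≡ 1354 (mod 1501).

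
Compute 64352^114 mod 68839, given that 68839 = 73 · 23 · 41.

29249

Mod 73: 64352 ≡ 39; by Fermat, exponent reduces to 114 mod 72 = 42; 39^42 ≡ 49 (mod 73).
Mod 23: 64352 ≡ 21; by Fermat, exponent reduces to 114 mod 22 = 4; 21^4 ≡ 16 (mod 23).
Mod 41: 64352 ≡ 23; by Fermat, exponent reduces to 114 mod 40 = 34; 23^34 ≡ 16 (mod 41).
Combine by CRT: x ≡ 49 (mod 73), x ≡ 16 (mod 23), x ≡ 16 (mod 41) ⇒ x ≡ 29249 (mod 68839).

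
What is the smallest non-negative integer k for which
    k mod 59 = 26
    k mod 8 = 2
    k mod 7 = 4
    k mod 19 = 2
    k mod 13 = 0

30706

Combine the congruences pairwise.
From k ≡ 26 (mod 59) write k = 26 + 59t. Substituting into k ≡ 2 (mod 8) gives 59t ≡ 0 (mod 8), and since 3⁻¹ ≡ 3 (mod 8), t ≡ 0. Hence k ≡ 26 + 59·0 = 26 (mod 472).
From k ≡ 26 (mod 472) write k = 26 + 472t. Substituting into k ≡ 4 (mod 7) gives 472t ≡ 6 (mod 7), and since 3⁻¹ ≡ 5 (mod 7), t ≡ 2. Hence k ≡ 26 + 472·2 = 970 (mod 3304).
From k ≡ 970 (mod 3304) write k = 970 + 3304t. Substituting into k ≡ 2 (mod 19) gives 3304t ≡ 1 (mod 19), and since 17⁻¹ ≡ 9 (mod 19), t ≡ 9. Hence k ≡ 970 + 3304·9 = 30706 (mod 62776).
From k ≡ 30706 (mod 62776) write k = 30706 + 62776t. Substituting into k ≡ 0 (mod 13) gives 62776t ≡ 0 (mod 13), and since 12⁻¹ ≡ 12 (mod 13), t ≡ 0. Hence k ≡ 30706 + 62776·0 = 30706 (mod 816088).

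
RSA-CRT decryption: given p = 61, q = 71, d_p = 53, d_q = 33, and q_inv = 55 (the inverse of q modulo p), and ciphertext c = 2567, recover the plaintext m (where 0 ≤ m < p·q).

2032

m₁ = c^(d_p) mod p: c ≡ 5 (mod 61), and 5^53 mod 61 = 19.
m₂ = c^(d_q) mod q: c ≡ 11 (mod 71), and 11^33 mod 71 = 44.
h = q_inv·(m₁ − m₂) mod p = 55·(19 − 44) mod 61 = 28.
m = m₂ + h·q = 44 + 28·71 = 2032.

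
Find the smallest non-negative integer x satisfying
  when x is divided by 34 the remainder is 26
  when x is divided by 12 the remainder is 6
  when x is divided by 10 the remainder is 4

Combine the congruences pairwise.
gcd(34, 12) = 2 and 2 | (6 − 26), so the pair is consistent; merging gives x ≡ 162 (mod 204), where 204 = lcm(34, 12).
gcd(204, 10) = 2 and 2 | (4 − 162), so the pair is consistent; merging gives x ≡ 774 (mod 1020), where 1020 = lcm(204, 10).
The solution is unique modulo lcm(34, 12, 10) = 1020.

774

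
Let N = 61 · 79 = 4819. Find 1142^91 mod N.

2030

Mod 61: 1142 ≡ 44; by Fermat, exponent reduces to 91 mod 60 = 31; 44^31 ≡ 17 (mod 61).
Mod 79: 1142 ≡ 36; by Fermat, exponent reduces to 91 mod 78 = 13; 36^13 ≡ 55 (mod 79).
Combine by CRT: x ≡ 17 (mod 61), x ≡ 55 (mod 79) ⇒ x ≡ 2030 (mod 4819).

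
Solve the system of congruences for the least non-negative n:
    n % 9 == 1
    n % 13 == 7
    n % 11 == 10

1099

The moduli are pairwise coprime; M = 9·13·11 = 1287.
M/9 = 143; 143 ≡ 8 (mod 9); 8·8 ≡ 1, so inverse 8.
M/13 = 99; 99 ≡ 8 (mod 13); 8·5 ≡ 1, so inverse 5.
M/11 = 117; 117 ≡ 7 (mod 11); 7·8 ≡ 1, so inverse 8.
n ≡ 1·143·8 + 7·99·5 + 10·117·8 = 13969.
13969 mod 1287 = 1099.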